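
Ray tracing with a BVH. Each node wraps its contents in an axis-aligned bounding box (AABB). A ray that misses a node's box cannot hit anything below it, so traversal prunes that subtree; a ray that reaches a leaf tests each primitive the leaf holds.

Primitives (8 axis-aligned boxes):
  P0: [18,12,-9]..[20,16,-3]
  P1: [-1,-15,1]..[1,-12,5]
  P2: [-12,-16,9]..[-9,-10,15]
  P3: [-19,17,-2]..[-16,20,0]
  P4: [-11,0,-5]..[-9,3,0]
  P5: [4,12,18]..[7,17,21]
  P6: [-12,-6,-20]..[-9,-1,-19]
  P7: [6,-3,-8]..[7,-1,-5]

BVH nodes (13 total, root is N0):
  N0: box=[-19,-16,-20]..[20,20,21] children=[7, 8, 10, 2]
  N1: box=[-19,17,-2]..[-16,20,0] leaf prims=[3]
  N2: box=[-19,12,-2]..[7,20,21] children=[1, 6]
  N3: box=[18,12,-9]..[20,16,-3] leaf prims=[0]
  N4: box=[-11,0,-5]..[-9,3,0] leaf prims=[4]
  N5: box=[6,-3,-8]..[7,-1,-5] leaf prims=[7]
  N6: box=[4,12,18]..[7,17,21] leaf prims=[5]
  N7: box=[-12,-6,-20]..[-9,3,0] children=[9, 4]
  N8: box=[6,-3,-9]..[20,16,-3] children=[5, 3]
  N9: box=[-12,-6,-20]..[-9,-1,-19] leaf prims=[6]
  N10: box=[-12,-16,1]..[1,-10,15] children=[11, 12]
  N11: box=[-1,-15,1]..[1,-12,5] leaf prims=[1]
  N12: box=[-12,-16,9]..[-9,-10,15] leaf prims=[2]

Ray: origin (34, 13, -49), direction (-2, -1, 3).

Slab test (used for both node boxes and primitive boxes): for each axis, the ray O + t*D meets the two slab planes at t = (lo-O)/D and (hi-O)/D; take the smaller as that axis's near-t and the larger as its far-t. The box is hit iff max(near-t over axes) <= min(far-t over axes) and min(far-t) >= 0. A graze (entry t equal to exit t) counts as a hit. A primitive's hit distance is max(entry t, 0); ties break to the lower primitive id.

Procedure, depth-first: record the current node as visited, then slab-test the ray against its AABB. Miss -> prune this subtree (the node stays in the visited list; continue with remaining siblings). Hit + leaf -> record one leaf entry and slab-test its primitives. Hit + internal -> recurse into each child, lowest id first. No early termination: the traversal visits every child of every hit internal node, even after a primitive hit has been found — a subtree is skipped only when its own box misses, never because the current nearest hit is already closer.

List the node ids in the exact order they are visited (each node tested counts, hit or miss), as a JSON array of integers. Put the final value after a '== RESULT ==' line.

Trace the traversal:
N0 x:[7,53/2] y:[-7,29] z:[29/3,70/3] -> hit [29/3,70/3], descend [2, 7, 8, 10]
  N2 x:[27/2,53/2] y:[-7,1] z:[47/3,70/3] -> miss, prune
  N7 x:[43/2,23] y:[10,19] z:[29/3,49/3] -> miss, prune
  N8 x:[7,14] y:[-3,16] z:[40/3,46/3] -> hit [40/3,14], descend [3, 5]
    N3 x:[7,8] y:[-3,1] z:[40/3,46/3] -> miss, prune
    N5 x:[27/2,14] y:[14,16] z:[41/3,44/3] -> hit [14,14] leaf, test {P7@t=14}
  N10 x:[33/2,23] y:[23,29] z:[50/3,64/3] -> miss, prune

order=[0, 2, 7, 8, 3, 5, 10]  |boxes|=7  |leaves|=1  hit=P7

== RESULT ==
[0, 2, 7, 8, 3, 5, 10]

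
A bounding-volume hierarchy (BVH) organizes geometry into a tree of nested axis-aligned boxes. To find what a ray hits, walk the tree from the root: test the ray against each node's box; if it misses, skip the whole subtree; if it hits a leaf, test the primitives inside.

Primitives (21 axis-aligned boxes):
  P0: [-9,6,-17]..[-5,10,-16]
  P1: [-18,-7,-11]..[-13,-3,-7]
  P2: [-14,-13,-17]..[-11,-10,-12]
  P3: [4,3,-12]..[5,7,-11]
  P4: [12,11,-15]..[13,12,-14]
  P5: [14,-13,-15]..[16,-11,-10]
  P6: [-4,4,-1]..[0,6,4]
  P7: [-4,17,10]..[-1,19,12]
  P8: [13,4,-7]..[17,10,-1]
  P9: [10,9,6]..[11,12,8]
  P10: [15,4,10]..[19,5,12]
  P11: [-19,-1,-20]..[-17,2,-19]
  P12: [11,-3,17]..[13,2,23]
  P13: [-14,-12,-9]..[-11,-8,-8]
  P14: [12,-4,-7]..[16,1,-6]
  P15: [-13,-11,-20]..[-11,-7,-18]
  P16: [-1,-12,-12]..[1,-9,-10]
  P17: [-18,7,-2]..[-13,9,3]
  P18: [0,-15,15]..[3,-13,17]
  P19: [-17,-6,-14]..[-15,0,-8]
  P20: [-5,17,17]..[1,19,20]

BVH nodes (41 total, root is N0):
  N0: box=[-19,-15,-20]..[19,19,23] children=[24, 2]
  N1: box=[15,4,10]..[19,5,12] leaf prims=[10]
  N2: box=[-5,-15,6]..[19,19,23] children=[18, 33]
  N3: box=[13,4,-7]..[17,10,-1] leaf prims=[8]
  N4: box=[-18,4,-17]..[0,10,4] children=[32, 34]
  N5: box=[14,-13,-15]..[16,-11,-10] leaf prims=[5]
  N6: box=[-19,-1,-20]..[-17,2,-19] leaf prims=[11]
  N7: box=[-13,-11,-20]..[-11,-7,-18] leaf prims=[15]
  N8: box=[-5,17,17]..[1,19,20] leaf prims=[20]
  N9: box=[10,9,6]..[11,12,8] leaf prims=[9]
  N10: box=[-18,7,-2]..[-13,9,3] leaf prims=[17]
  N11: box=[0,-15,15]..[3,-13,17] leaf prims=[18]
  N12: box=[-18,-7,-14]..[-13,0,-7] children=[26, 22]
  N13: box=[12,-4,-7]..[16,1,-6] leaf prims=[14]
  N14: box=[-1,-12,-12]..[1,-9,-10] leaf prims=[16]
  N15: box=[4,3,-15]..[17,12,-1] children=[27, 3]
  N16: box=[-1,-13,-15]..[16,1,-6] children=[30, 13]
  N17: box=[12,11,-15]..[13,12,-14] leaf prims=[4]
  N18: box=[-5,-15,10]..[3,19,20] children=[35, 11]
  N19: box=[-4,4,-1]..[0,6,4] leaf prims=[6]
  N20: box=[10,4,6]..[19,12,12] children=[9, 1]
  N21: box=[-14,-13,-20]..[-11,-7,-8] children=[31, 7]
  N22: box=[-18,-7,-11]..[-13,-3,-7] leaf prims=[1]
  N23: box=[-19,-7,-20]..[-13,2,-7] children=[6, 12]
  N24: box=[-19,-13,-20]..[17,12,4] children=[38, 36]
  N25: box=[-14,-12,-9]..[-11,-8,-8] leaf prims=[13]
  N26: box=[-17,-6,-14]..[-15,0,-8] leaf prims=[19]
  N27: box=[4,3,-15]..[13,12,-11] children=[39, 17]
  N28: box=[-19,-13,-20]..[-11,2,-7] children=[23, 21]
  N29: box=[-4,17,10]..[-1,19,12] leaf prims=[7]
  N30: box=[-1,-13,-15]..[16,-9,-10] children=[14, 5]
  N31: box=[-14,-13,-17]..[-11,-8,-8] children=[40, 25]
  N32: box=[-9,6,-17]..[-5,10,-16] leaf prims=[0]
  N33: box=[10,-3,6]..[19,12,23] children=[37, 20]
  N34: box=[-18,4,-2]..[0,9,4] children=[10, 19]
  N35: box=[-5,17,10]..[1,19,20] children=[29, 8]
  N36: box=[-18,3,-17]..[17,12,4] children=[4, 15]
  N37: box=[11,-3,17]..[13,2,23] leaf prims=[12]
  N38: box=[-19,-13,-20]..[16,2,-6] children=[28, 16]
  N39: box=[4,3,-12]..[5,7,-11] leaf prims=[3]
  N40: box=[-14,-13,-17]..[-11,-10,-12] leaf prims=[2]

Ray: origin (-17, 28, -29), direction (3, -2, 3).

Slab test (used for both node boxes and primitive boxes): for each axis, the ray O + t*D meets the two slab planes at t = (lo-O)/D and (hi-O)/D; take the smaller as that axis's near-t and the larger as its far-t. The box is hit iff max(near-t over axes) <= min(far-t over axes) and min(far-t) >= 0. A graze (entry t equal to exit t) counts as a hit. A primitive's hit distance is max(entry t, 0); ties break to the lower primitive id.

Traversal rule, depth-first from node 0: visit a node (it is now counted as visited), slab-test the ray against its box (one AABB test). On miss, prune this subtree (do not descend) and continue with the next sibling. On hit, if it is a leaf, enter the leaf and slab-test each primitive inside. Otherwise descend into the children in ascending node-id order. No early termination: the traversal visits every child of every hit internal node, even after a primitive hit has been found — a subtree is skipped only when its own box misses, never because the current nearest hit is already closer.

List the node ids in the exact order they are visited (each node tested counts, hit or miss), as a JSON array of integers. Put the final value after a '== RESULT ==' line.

Traverse from the root:
N0 x:[-2/3,12] y:[9/2,43/2] z:[3,52/3] -> hit [9/2,12], descend [2, 24]
  N2 x:[4,12] y:[9/2,43/2] z:[35/3,52/3] -> hit [35/3,12], descend [18, 33]
    N18 x:[4,20/3] y:[9/2,43/2] z:[13,49/3] -> miss, prune
    N33 x:[9,12] y:[8,31/2] z:[35/3,52/3] -> hit [35/3,12], descend [20, 37]
      N20 x:[9,12] y:[8,12] z:[35/3,41/3] -> hit [35/3,12], descend [1, 9]
        N1 x:[32/3,12] y:[23/2,12] z:[13,41/3] -> miss, prune
        N9 x:[9,28/3] y:[8,19/2] z:[35/3,37/3] -> miss, prune
      N37 x:[28/3,10] y:[13,31/2] z:[46/3,52/3] -> miss, prune
  N24 x:[-2/3,34/3] y:[8,41/2] z:[3,11] -> hit [8,11], descend [36, 38]
    N36 x:[-1/3,34/3] y:[8,25/2] z:[4,11] -> hit [8,11], descend [4, 15]
      N4 x:[-1/3,17/3] y:[9,12] z:[4,11] -> miss, prune
      N15 x:[7,34/3] y:[8,25/2] z:[14/3,28/3] -> hit [8,28/3], descend [3, 27]
        N3 x:[10,34/3] y:[9,12] z:[22/3,28/3] -> miss, prune
        N27 x:[7,10] y:[8,25/2] z:[14/3,6] -> miss, prune
    N38 x:[-2/3,11] y:[13,41/2] z:[3,23/3] -> miss, prune

Visited [0, 2, 18, 33, 20, 1, 9, 37, 24, 36, 4, 15, 3, 27, 38]. Tests: 15 box, 0 leaf. Nearest: miss.

== RESULT ==
[0, 2, 18, 33, 20, 1, 9, 37, 24, 36, 4, 15, 3, 27, 38]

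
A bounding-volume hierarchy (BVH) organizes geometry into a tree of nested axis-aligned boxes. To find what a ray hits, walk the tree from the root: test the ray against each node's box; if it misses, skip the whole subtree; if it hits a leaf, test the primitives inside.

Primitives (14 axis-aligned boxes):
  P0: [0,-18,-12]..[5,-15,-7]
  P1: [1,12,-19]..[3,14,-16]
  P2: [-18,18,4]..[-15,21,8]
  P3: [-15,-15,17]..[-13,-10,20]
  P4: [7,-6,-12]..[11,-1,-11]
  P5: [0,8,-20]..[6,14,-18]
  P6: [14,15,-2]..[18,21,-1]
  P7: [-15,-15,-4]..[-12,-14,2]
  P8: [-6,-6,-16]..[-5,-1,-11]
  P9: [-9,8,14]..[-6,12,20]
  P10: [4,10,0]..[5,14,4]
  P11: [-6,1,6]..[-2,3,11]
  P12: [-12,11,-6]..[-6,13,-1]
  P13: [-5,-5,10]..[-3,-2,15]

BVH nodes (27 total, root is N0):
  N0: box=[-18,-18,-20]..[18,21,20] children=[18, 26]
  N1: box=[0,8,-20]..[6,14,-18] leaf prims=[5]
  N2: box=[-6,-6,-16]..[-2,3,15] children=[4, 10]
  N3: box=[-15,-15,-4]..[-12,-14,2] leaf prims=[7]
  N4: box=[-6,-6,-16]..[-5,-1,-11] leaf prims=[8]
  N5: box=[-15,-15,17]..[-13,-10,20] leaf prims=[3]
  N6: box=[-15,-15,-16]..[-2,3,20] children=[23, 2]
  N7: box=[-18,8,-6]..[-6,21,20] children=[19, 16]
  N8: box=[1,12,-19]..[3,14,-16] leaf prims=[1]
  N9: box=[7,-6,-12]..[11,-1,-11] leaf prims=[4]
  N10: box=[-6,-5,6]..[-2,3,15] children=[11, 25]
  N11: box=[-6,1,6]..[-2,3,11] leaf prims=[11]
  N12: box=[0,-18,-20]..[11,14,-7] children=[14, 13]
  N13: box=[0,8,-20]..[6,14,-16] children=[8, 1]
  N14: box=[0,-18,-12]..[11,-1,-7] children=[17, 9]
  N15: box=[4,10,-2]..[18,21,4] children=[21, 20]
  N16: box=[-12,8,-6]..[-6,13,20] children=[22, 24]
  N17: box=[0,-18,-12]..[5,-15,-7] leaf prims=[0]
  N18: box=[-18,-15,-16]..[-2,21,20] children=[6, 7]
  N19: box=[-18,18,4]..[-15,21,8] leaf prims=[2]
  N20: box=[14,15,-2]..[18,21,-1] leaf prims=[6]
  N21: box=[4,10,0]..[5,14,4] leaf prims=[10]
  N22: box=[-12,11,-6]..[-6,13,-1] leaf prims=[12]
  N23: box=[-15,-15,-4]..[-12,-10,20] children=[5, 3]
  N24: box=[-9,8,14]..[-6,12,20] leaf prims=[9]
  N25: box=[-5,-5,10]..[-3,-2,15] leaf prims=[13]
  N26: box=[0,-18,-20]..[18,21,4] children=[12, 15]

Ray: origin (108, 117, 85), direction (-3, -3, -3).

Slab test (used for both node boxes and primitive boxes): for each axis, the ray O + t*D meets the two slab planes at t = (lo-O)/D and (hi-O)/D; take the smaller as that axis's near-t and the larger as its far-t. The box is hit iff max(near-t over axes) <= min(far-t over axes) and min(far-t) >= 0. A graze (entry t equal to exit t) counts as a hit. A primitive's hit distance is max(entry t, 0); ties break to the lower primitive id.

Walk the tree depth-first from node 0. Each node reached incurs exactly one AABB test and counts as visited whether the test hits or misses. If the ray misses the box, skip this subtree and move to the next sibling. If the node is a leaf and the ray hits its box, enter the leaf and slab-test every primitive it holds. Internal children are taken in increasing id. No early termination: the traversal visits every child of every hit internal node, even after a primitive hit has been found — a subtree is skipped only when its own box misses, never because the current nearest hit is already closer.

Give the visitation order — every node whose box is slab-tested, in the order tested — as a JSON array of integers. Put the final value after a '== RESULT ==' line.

Trace the traversal:
N0 x:[30,42] y:[32,45] z:[65/3,35] -> hit [32,35], descend [18, 26]
  N18 x:[110/3,42] y:[32,44] z:[65/3,101/3] -> miss, prune
  N26 x:[30,36] y:[32,45] z:[27,35] -> hit [32,35], descend [12, 15]
    N12 x:[97/3,36] y:[103/3,45] z:[92/3,35] -> hit [103/3,35], descend [13, 14]
      N13 x:[34,36] y:[103/3,109/3] z:[101/3,35] -> hit [103/3,35], descend [1, 8]
        N1 x:[34,36] y:[103/3,109/3] z:[103/3,35] -> hit [103/3,35] leaf, test {P5@t=103/3}
        N8 x:[35,107/3] y:[103/3,35] z:[101/3,104/3] -> miss, prune
      N14 x:[97/3,36] y:[118/3,45] z:[92/3,97/3] -> miss, prune
    N15 x:[30,104/3] y:[32,107/3] z:[27,29] -> miss, prune

Summary -> nodes [0, 18, 26, 12, 13, 1, 8, 14, 15]; box-tests=9; leaf-entries=1; first=P5

== RESULT ==
[0, 18, 26, 12, 13, 1, 8, 14, 15]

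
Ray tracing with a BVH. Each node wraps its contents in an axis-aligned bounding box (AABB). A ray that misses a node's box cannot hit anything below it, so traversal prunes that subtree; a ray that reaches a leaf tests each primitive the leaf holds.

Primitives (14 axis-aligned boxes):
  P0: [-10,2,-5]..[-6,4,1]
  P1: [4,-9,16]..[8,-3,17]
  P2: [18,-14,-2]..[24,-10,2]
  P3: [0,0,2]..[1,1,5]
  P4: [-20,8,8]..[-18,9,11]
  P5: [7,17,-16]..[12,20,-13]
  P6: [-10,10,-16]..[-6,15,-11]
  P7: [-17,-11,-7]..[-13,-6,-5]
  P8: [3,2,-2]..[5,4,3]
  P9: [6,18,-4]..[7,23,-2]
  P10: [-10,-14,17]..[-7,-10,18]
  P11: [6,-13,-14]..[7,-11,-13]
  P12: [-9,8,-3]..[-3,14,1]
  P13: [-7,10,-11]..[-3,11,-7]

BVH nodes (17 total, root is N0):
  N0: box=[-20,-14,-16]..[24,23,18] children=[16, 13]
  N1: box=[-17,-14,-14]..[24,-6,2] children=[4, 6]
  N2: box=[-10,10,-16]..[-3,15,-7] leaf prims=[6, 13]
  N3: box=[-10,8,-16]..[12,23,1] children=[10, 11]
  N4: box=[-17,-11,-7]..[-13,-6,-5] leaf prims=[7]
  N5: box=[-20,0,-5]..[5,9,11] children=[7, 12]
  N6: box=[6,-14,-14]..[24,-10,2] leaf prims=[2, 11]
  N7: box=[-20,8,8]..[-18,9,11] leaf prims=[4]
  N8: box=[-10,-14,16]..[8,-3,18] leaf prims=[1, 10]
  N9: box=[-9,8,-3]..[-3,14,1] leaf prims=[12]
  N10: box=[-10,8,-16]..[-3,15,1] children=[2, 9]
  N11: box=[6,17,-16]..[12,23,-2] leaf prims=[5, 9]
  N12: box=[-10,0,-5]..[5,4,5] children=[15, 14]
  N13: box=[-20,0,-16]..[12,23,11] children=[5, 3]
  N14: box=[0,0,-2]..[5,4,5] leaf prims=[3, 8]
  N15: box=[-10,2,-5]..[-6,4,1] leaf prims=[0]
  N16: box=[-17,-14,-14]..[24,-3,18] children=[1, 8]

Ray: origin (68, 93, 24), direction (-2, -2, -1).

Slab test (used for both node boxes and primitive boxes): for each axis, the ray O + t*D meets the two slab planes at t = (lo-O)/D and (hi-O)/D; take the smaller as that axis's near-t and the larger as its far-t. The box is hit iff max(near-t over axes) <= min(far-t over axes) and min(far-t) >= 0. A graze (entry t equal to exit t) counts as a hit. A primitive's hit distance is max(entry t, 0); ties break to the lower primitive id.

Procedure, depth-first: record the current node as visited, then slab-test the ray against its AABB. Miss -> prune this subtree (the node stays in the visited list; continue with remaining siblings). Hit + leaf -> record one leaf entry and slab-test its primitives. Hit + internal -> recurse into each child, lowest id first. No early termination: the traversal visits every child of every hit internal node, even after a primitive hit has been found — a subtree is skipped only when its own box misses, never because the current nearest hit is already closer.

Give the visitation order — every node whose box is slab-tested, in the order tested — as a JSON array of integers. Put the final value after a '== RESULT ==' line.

Traverse from the root:
N0 x:[22,44] y:[35,107/2] z:[6,40] -> hit [35,40], descend [13, 16]
  N13 x:[28,44] y:[35,93/2] z:[13,40] -> hit [35,40], descend [3, 5]
    N3 x:[28,39] y:[35,85/2] z:[23,40] -> hit [35,39], descend [10, 11]
      N10 x:[71/2,39] y:[39,85/2] z:[23,40] -> hit [39,39], descend [2, 9]
        N2 x:[71/2,39] y:[39,83/2] z:[31,40] -> hit [39,39] leaf, test {P6@t=39, P13(miss)}
        N9 x:[71/2,77/2] y:[79/2,85/2] z:[23,27] -> miss, prune
      N11 x:[28,31] y:[35,38] z:[26,40] -> miss, prune
    N5 x:[63/2,44] y:[42,93/2] z:[13,29] -> miss, prune
  N16 x:[22,85/2] y:[48,107/2] z:[6,38] -> miss, prune

9 AABB tests over nodes [0, 13, 3, 10, 2, 9, 11, 5, 16]; 1 leaf entered; closest P6.

== RESULT ==
[0, 13, 3, 10, 2, 9, 11, 5, 16]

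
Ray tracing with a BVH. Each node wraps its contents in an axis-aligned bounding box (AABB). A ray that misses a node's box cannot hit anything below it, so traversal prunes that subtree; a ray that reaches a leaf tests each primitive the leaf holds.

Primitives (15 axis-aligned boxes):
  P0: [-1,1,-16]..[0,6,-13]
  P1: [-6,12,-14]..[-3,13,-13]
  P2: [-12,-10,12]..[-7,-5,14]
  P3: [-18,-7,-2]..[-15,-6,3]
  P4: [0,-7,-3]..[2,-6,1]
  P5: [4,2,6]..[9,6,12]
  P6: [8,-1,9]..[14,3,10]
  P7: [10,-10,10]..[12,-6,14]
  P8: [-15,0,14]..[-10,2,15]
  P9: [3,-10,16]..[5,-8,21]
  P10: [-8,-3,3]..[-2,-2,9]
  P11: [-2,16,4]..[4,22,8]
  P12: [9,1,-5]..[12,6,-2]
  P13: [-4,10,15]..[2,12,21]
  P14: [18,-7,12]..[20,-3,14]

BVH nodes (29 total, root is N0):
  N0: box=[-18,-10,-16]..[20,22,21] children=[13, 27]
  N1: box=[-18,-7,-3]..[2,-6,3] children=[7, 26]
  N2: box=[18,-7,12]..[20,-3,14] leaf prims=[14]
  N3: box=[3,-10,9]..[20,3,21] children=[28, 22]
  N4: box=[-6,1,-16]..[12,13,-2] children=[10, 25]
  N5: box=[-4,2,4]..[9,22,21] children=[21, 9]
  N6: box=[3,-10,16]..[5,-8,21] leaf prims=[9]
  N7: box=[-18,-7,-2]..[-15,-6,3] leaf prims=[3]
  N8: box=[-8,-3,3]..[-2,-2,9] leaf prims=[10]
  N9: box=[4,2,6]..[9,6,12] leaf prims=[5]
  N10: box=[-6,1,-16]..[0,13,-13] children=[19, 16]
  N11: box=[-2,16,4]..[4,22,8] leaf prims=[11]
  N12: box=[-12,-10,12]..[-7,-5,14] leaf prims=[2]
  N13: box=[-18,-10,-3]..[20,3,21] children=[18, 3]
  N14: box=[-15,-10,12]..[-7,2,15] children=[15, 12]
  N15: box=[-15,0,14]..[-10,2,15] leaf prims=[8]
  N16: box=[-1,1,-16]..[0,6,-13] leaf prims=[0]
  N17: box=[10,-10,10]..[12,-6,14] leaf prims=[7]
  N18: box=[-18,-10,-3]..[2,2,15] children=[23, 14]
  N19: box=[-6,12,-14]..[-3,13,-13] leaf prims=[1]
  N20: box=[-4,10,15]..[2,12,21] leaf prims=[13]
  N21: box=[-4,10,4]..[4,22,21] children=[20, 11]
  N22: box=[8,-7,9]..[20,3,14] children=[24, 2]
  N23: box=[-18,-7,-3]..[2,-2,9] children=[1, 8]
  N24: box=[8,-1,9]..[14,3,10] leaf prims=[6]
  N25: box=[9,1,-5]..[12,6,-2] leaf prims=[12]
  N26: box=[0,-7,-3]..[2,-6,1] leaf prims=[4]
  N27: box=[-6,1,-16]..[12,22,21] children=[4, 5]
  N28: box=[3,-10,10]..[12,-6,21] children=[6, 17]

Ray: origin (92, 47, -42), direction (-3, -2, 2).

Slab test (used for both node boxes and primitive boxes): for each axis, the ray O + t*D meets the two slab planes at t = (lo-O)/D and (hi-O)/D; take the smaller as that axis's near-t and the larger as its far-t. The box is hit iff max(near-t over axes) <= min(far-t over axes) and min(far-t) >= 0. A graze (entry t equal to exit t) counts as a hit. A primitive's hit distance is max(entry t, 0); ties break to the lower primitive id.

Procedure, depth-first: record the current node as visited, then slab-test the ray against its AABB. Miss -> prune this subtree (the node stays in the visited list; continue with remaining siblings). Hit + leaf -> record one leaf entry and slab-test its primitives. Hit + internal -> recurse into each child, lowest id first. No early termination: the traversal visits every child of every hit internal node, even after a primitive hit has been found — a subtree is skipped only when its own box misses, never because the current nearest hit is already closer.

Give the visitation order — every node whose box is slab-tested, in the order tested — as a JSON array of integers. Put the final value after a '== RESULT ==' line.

Walk:
N0 x:[24,110/3] y:[25/2,57/2] z:[13,63/2] -> hit [24,57/2], descend [13, 27]
  N13 x:[24,110/3] y:[22,57/2] z:[39/2,63/2] -> hit [24,57/2], descend [3, 18]
    N3 x:[24,89/3] y:[22,57/2] z:[51/2,63/2] -> hit [51/2,57/2], descend [22, 28]
      N22 x:[24,28] y:[22,27] z:[51/2,28] -> hit [51/2,27], descend [2, 24]
        N2 x:[24,74/3] y:[25,27] z:[27,28] -> miss, prune
        N24 x:[26,28] y:[22,24] z:[51/2,26] -> miss, prune
      N28 x:[80/3,89/3] y:[53/2,57/2] z:[26,63/2] -> hit [80/3,57/2], descend [6, 17]
        N6 x:[29,89/3] y:[55/2,57/2] z:[29,63/2] -> miss, prune
        N17 x:[80/3,82/3] y:[53/2,57/2] z:[26,28] -> hit [80/3,82/3] leaf, test {P7@t=80/3}
    N18 x:[30,110/3] y:[45/2,57/2] z:[39/2,57/2] -> miss, prune
  N27 x:[80/3,98/3] y:[25/2,23] z:[13,63/2] -> miss, prune

Visited [0, 13, 3, 22, 2, 24, 28, 6, 17, 18, 27]. Tests: 11 box, 1 leaf. Nearest: P7.

== RESULT ==
[0, 13, 3, 22, 2, 24, 28, 6, 17, 18, 27]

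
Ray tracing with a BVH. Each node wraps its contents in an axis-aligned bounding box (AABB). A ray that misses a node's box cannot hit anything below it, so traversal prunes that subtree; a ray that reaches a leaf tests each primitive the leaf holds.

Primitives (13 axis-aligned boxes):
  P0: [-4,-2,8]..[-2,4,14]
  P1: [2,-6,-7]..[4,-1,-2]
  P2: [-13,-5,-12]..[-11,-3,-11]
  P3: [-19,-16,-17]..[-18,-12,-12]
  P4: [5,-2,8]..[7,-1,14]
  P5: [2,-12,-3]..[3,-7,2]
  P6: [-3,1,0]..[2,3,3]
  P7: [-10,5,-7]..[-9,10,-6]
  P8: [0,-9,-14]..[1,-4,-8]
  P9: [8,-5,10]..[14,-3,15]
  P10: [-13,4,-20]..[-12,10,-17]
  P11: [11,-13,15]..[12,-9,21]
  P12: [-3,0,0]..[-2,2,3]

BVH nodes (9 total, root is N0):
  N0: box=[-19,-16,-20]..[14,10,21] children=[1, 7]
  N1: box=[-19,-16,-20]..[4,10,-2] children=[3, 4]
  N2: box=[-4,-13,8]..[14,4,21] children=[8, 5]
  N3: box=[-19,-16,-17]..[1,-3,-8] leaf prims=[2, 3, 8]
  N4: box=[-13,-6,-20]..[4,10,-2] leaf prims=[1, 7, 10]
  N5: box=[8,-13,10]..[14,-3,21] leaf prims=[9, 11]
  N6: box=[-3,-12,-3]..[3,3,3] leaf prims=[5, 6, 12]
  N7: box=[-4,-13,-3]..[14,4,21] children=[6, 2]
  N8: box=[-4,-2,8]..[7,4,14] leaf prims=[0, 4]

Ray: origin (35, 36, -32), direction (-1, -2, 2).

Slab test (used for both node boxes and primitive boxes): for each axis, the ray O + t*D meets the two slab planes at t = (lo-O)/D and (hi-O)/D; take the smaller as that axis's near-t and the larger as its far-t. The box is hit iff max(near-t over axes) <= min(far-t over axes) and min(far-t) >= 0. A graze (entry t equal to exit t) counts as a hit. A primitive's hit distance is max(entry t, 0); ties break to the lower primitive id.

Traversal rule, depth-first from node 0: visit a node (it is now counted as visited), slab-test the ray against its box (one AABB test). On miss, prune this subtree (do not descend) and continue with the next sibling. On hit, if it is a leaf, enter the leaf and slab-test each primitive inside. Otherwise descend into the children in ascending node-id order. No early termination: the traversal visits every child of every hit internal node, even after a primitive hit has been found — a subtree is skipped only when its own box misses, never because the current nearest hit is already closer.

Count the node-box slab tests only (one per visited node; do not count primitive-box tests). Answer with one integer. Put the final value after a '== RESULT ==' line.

Trace the traversal:
N0 x:[21,54] y:[13,26] z:[6,53/2] -> hit [21,26], descend [1, 7]
  N1 x:[31,54] y:[13,26] z:[6,15] -> miss, prune
  N7 x:[21,39] y:[16,49/2] z:[29/2,53/2] -> hit [21,49/2], descend [2, 6]
    N2 x:[21,39] y:[16,49/2] z:[20,53/2] -> hit [21,49/2], descend [5, 8]
      N5 x:[21,27] y:[39/2,49/2] z:[21,53/2] -> hit [21,49/2] leaf, test {P9(miss), P11@t=47/2}
      N8 x:[28,39] y:[16,19] z:[20,23] -> miss, prune
    N6 x:[32,38] y:[33/2,24] z:[29/2,35/2] -> miss, prune

Visited [0, 1, 7, 2, 5, 8, 6]. Tests: 7 box, 1 leaf. Nearest: P11.

== RESULT ==
7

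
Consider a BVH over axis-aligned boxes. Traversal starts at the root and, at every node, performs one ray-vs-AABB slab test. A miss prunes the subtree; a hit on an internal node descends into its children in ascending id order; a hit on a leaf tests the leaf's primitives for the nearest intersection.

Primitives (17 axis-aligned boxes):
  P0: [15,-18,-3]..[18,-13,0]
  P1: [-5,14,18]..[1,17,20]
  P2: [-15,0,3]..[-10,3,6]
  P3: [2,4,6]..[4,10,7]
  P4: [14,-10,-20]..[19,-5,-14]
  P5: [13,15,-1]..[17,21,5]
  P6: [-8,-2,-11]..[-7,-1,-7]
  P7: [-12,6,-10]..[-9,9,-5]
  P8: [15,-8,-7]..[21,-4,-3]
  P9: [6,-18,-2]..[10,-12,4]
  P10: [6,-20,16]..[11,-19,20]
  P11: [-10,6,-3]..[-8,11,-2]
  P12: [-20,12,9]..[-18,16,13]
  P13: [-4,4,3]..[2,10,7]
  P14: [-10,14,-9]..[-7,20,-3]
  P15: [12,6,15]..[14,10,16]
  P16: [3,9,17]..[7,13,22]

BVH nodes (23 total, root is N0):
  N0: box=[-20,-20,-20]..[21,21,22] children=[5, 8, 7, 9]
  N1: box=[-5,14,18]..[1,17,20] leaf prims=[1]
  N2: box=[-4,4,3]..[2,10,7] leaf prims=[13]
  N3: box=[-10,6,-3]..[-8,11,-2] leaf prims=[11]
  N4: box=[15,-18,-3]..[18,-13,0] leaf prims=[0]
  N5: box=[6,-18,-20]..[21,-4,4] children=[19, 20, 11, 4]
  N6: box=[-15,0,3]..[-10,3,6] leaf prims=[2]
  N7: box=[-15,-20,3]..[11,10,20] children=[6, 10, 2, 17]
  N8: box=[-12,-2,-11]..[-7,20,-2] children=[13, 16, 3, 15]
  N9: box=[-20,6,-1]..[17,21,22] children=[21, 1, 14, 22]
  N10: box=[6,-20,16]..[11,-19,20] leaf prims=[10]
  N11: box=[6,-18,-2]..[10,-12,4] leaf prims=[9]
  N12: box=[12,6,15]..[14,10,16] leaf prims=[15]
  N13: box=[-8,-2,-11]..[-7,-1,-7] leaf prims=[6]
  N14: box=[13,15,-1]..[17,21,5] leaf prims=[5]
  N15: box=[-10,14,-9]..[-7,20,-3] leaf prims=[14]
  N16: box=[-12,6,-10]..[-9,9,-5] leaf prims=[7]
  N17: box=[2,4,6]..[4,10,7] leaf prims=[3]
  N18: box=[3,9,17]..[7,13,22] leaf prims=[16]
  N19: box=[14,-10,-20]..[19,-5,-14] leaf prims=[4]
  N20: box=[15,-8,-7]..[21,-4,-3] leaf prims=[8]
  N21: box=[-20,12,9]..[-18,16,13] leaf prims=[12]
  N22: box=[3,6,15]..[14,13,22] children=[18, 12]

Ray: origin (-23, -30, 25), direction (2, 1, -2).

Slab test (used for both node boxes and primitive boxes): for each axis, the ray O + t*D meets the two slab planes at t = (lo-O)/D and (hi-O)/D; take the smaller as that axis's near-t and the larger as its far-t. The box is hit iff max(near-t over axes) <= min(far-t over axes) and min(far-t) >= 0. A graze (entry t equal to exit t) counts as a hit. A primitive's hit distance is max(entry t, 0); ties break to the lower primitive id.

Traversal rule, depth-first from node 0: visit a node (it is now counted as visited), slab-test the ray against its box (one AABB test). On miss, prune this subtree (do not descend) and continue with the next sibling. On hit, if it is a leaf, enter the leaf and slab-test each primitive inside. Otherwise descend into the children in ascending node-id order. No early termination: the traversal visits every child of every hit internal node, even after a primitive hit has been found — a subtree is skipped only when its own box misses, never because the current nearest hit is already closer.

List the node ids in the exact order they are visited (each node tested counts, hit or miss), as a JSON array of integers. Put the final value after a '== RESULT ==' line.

Traverse from the root:
N0 x:[3/2,22] y:[10,51] z:[3/2,45/2] -> hit [10,22], descend [5, 7, 8, 9]
  N5 x:[29/2,22] y:[12,26] z:[21/2,45/2] -> hit [29/2,22], descend [4, 11, 19, 20]
    N4 x:[19,41/2] y:[12,17] z:[25/2,14] -> miss, prune
    N11 x:[29/2,33/2] y:[12,18] z:[21/2,27/2] -> miss, prune
    N19 x:[37/2,21] y:[20,25] z:[39/2,45/2] -> hit [20,21] leaf, test {P4@t=20}
    N20 x:[19,22] y:[22,26] z:[14,16] -> miss, prune
  N7 x:[4,17] y:[10,40] z:[5/2,11] -> hit [10,11], descend [2, 6, 10, 17]
    N2 x:[19/2,25/2] y:[34,40] z:[9,11] -> miss, prune
    N6 x:[4,13/2] y:[30,33] z:[19/2,11] -> miss, prune
    N10 x:[29/2,17] y:[10,11] z:[5/2,9/2] -> miss, prune
    N17 x:[25/2,27/2] y:[34,40] z:[9,19/2] -> miss, prune
  N8 x:[11/2,8] y:[28,50] z:[27/2,18] -> miss, prune
  N9 x:[3/2,20] y:[36,51] z:[3/2,13] -> miss, prune

Summary -> nodes [0, 5, 4, 11, 19, 20, 7, 2, 6, 10, 17, 8, 9]; box-tests=13; leaf-entries=1; first=P4

== RESULT ==
[0, 5, 4, 11, 19, 20, 7, 2, 6, 10, 17, 8, 9]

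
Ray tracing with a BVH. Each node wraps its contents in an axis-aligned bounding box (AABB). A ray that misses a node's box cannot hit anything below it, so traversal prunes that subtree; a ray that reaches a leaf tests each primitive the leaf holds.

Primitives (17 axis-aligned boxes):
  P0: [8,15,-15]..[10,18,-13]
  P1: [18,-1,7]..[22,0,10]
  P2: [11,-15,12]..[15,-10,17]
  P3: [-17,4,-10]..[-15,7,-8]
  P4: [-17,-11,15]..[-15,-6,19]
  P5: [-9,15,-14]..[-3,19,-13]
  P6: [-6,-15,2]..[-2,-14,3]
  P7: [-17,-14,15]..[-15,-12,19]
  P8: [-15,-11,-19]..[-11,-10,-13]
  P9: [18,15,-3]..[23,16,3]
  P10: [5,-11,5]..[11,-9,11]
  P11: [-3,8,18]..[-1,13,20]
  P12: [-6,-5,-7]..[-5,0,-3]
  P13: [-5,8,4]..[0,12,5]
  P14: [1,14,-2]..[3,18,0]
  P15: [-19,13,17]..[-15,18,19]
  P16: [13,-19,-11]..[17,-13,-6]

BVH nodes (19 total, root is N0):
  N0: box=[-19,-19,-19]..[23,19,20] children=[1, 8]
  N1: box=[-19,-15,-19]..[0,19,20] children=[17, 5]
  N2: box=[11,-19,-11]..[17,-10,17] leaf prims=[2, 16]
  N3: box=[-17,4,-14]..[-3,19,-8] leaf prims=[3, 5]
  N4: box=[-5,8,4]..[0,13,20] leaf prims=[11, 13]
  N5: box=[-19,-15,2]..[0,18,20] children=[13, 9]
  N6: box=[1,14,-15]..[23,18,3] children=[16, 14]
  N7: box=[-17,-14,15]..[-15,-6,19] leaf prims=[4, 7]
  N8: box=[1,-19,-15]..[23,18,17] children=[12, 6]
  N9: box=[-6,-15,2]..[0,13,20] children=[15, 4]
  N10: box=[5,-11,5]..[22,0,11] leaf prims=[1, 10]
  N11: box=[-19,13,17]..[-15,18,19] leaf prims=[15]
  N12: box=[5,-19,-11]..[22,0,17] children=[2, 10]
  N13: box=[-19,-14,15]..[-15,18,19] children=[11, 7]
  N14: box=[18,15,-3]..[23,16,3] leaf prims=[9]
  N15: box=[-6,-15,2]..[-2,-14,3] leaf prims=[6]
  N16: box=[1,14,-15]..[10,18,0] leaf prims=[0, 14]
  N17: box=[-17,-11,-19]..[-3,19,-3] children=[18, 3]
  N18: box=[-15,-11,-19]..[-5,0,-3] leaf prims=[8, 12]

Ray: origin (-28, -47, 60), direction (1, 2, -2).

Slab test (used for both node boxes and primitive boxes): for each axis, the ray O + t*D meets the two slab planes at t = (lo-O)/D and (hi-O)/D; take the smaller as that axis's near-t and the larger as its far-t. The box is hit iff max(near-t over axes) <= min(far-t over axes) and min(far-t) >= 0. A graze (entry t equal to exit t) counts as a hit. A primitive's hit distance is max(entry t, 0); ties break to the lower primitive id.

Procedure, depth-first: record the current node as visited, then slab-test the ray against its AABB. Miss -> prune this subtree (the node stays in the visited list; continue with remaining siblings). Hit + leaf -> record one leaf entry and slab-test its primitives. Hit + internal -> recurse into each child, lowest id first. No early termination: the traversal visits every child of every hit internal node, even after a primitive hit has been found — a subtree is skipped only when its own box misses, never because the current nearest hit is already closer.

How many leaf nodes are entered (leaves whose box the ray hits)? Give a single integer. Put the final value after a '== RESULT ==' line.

Walk:
N0 x:[9,51] y:[14,33] z:[20,79/2] -> hit [20,33], descend [1, 8]
  N1 x:[9,28] y:[16,33] z:[20,79/2] -> hit [20,28], descend [5, 17]
    N5 x:[9,28] y:[16,65/2] z:[20,29] -> hit [20,28], descend [9, 13]
      N9 x:[22,28] y:[16,30] z:[20,29] -> hit [22,28], descend [4, 15]
        N4 x:[23,28] y:[55/2,30] z:[20,28] -> hit [55/2,28] leaf, test {P11(miss), P13@t=55/2}
        N15 x:[22,26] y:[16,33/2] z:[57/2,29] -> miss, prune
      N13 x:[9,13] y:[33/2,65/2] z:[41/2,45/2] -> miss, prune
    N17 x:[11,25] y:[18,33] z:[63/2,79/2] -> miss, prune
  N8 x:[29,51] y:[14,65/2] z:[43/2,75/2] -> hit [29,65/2], descend [6, 12]
    N6 x:[29,51] y:[61/2,65/2] z:[57/2,75/2] -> hit [61/2,65/2], descend [14, 16]
      N14 x:[46,51] y:[31,63/2] z:[57/2,63/2] -> miss, prune
      N16 x:[29,38] y:[61/2,65/2] z:[30,75/2] -> hit [61/2,65/2] leaf, test {P0(miss), P14@t=61/2}
    N12 x:[33,50] y:[14,47/2] z:[43/2,71/2] -> miss, prune

13 AABB tests over nodes [0, 1, 5, 9, 4, 15, 13, 17, 8, 6, 14, 16, 12]; 2 leaves entered; closest P13.

== RESULT ==
2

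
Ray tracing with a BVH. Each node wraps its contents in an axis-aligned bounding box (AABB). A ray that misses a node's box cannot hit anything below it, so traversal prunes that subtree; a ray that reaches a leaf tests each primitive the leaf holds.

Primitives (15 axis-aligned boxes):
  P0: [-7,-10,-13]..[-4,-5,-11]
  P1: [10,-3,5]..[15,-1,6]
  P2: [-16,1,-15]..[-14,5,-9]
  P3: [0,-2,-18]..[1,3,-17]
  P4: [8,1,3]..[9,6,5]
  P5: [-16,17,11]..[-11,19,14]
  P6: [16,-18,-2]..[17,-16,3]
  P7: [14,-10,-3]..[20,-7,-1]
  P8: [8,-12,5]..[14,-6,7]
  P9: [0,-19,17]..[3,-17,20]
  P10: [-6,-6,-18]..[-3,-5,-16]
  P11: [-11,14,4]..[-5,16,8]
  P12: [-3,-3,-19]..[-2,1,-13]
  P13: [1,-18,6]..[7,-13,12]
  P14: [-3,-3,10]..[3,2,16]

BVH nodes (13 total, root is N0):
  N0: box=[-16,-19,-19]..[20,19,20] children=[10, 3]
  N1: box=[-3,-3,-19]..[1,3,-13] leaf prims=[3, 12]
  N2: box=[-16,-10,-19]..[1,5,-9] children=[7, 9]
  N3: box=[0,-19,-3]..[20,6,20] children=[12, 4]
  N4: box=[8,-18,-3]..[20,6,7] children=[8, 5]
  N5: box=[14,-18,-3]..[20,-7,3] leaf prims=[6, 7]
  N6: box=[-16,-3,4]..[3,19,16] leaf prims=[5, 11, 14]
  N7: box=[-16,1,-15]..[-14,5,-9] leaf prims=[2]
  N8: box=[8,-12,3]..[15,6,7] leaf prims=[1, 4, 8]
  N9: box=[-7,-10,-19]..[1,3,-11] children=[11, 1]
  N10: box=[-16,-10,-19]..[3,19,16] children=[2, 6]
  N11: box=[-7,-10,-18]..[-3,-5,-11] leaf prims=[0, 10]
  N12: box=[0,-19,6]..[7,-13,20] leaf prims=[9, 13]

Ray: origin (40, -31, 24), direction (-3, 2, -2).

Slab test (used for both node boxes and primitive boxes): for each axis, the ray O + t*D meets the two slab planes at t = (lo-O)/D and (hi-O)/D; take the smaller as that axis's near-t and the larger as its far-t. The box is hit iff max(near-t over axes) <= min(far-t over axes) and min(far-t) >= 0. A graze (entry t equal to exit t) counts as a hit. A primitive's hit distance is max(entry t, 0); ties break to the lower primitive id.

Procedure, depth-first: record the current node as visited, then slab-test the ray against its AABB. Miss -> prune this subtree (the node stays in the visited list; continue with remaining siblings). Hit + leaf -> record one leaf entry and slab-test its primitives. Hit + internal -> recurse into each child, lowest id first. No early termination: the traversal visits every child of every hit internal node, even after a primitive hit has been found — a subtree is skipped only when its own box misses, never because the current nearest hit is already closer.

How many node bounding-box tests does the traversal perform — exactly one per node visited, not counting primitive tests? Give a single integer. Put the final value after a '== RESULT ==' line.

Traverse from the root:
N0 x:[20/3,56/3] y:[6,25] z:[2,43/2] -> hit [20/3,56/3], descend [3, 10]
  N3 x:[20/3,40/3] y:[6,37/2] z:[2,27/2] -> hit [20/3,40/3], descend [4, 12]
    N4 x:[20/3,32/3] y:[13/2,37/2] z:[17/2,27/2] -> hit [17/2,32/3], descend [5, 8]
      N5 x:[20/3,26/3] y:[13/2,12] z:[21/2,27/2] -> miss, prune
      N8 x:[25/3,32/3] y:[19/2,37/2] z:[17/2,21/2] -> hit [19/2,21/2] leaf, test {P1(miss), P4(miss), P8@t=19/2}
    N12 x:[11,40/3] y:[6,9] z:[2,9] -> miss, prune
  N10 x:[37/3,56/3] y:[21/2,25] z:[4,43/2] -> hit [37/3,56/3], descend [2, 6]
    N2 x:[13,56/3] y:[21/2,18] z:[33/2,43/2] -> hit [33/2,18], descend [7, 9]
      N7 x:[18,56/3] y:[16,18] z:[33/2,39/2] -> hit [18,18] leaf, test {P2@t=18}
      N9 x:[13,47/3] y:[21/2,17] z:[35/2,43/2] -> miss, prune
    N6 x:[37/3,56/3] y:[14,25] z:[4,10] -> miss, prune

order=[0, 3, 4, 5, 8, 12, 10, 2, 7, 9, 6]  |boxes|=11  |leaves|=2  hit=P8

== RESULT ==
11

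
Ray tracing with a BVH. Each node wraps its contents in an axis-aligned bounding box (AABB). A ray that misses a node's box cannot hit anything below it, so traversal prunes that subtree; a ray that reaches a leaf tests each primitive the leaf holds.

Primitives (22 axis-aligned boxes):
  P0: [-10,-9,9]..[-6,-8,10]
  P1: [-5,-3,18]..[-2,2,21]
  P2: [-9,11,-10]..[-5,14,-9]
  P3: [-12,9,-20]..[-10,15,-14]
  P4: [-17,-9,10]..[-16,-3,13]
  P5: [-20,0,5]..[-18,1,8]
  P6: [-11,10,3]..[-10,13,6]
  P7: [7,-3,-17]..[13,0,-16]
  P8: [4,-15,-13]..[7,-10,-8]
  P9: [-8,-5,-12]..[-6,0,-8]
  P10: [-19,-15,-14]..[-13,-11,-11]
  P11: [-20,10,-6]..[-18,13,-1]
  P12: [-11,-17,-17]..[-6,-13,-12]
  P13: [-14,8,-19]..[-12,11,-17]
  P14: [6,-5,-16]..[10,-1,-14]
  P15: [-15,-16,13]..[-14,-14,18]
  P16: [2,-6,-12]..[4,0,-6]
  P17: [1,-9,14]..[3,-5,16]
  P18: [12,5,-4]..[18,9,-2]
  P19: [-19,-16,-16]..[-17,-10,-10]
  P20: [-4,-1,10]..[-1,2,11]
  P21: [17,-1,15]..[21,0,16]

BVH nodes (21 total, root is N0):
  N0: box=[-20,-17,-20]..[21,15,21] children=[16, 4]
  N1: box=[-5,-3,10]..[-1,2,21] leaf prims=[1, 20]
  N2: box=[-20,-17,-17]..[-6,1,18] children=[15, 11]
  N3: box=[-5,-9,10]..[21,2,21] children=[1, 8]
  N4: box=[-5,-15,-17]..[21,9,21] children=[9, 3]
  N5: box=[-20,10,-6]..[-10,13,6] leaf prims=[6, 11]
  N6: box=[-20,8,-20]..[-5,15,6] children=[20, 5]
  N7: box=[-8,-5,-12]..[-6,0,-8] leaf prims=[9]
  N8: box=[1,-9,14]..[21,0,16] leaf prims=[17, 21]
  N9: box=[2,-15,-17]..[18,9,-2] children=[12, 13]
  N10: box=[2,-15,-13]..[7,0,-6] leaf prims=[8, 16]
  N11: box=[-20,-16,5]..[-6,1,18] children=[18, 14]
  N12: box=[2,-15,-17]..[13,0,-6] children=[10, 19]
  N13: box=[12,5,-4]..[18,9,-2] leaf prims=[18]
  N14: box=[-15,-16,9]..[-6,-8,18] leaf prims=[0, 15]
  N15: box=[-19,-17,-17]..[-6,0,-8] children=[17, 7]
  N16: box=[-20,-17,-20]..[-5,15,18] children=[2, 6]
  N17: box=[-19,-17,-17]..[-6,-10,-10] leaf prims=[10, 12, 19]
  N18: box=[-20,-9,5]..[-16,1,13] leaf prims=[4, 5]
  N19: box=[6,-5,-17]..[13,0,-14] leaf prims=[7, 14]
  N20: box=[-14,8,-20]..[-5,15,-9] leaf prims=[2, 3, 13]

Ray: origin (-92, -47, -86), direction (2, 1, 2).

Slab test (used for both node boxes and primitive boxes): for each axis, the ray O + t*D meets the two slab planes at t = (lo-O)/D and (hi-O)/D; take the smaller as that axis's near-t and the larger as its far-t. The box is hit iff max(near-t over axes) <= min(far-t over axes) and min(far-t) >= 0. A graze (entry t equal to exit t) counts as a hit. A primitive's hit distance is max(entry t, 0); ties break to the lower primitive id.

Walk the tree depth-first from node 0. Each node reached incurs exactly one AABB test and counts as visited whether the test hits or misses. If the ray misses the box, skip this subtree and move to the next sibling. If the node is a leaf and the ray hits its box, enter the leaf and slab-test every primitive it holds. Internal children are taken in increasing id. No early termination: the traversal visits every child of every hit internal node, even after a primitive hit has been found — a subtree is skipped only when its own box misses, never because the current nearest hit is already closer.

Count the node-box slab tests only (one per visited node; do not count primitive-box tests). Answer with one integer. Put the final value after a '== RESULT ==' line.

Traverse from the root:
N0 x:[36,113/2] y:[30,62] z:[33,107/2] -> hit [36,107/2], descend [4, 16]
  N4 x:[87/2,113/2] y:[32,56] z:[69/2,107/2] -> hit [87/2,107/2], descend [3, 9]
    N3 x:[87/2,113/2] y:[38,49] z:[48,107/2] -> hit [48,49], descend [1, 8]
      N1 x:[87/2,91/2] y:[44,49] z:[48,107/2] -> miss, prune
      N8 x:[93/2,113/2] y:[38,47] z:[50,51] -> miss, prune
    N9 x:[47,55] y:[32,56] z:[69/2,42] -> miss, prune
  N16 x:[36,87/2] y:[30,62] z:[33,52] -> hit [36,87/2], descend [2, 6]
    N2 x:[36,43] y:[30,48] z:[69/2,52] -> hit [36,43], descend [11, 15]
      N11 x:[36,43] y:[31,48] z:[91/2,52] -> miss, prune
      N15 x:[73/2,43] y:[30,47] z:[69/2,39] -> hit [73/2,39], descend [7, 17]
        N7 x:[42,43] y:[42,47] z:[37,39] -> miss, prune
        N17 x:[73/2,43] y:[30,37] z:[69/2,38] -> hit [73/2,37] leaf, test {P10(miss), P12(miss), P19@t=73/2}
    N6 x:[36,87/2] y:[55,62] z:[33,46] -> miss, prune

13 AABB tests over nodes [0, 4, 3, 1, 8, 9, 16, 2, 11, 15, 7, 17, 6]; 1 leaf entered; closest P19.

== RESULT ==
13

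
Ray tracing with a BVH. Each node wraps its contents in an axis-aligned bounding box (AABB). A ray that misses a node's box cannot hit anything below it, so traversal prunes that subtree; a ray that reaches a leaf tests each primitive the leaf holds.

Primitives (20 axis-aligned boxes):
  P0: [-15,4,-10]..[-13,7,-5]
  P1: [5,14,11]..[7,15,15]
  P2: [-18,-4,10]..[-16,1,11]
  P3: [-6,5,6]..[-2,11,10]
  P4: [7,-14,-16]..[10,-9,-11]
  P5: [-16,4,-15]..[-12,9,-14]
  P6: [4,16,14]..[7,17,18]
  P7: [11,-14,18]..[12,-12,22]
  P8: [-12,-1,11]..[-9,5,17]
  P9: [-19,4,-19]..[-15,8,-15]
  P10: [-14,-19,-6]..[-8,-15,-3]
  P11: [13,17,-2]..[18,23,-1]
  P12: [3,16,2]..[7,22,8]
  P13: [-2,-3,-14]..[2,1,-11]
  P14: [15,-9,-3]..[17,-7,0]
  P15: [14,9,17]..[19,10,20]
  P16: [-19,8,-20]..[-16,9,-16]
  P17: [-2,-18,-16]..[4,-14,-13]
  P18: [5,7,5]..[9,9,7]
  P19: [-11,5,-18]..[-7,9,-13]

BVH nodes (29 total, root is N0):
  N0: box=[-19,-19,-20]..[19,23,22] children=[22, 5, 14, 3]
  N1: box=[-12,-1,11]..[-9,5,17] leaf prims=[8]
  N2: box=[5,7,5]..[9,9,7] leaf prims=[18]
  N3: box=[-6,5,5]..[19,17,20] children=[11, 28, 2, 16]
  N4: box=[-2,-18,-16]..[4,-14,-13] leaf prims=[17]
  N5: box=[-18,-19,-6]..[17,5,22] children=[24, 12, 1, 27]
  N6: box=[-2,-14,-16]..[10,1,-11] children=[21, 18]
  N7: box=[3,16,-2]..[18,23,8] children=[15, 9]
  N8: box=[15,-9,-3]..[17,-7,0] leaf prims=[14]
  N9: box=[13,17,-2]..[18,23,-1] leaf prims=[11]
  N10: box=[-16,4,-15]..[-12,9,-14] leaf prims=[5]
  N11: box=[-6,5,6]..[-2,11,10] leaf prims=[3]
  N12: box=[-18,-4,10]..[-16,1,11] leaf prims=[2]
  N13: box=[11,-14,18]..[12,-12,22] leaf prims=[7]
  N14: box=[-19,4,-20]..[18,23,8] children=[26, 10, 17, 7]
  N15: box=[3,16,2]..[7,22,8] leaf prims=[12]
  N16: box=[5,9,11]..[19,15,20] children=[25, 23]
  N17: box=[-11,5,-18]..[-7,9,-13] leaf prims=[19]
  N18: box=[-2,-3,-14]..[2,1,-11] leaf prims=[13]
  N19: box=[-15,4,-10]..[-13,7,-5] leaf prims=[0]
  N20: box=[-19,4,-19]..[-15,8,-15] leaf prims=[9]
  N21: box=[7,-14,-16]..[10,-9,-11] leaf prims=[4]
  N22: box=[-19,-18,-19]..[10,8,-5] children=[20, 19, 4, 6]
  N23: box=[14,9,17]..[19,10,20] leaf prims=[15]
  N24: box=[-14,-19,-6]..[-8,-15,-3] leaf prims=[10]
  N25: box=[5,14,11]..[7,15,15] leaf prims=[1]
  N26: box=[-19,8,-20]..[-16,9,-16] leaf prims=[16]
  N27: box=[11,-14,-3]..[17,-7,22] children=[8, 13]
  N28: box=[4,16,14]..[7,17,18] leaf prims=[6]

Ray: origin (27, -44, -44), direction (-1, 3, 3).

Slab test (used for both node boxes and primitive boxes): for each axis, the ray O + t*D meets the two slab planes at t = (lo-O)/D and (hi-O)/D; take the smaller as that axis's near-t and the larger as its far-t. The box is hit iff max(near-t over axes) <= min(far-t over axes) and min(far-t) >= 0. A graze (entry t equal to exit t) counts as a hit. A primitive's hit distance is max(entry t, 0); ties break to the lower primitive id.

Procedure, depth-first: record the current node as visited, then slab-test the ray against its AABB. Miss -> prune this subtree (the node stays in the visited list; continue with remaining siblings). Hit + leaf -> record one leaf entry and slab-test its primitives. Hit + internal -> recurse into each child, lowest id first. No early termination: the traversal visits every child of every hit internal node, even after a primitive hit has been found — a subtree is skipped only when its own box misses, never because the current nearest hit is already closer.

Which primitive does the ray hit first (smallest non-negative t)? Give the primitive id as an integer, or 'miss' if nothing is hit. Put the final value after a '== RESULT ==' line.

Walk:
N0 x:[8,46] y:[25/3,67/3] z:[8,22] -> hit [25/3,22], descend [3, 5, 14, 22]
  N3 x:[8,33] y:[49/3,61/3] z:[49/3,64/3] -> hit [49/3,61/3], descend [2, 11, 16, 28]
    N2 x:[18,22] y:[17,53/3] z:[49/3,17] -> miss, prune
    N11 x:[29,33] y:[49/3,55/3] z:[50/3,18] -> miss, prune
    N16 x:[8,22] y:[53/3,59/3] z:[55/3,64/3] -> hit [55/3,59/3], descend [23, 25]
      N23 x:[8,13] y:[53/3,18] z:[61/3,64/3] -> miss, prune
      N25 x:[20,22] y:[58/3,59/3] z:[55/3,59/3] -> miss, prune
    N28 x:[20,23] y:[20,61/3] z:[58/3,62/3] -> hit [20,61/3] leaf, test {P6@t=20}
  N5 x:[10,45] y:[25/3,49/3] z:[38/3,22] -> hit [38/3,49/3], descend [1, 12, 24, 27]
    N1 x:[36,39] y:[43/3,49/3] z:[55/3,61/3] -> miss, prune
    N12 x:[43,45] y:[40/3,15] z:[18,55/3] -> miss, prune
    N24 x:[35,41] y:[25/3,29/3] z:[38/3,41/3] -> miss, prune
    N27 x:[10,16] y:[10,37/3] z:[41/3,22] -> miss, prune
  N14 x:[9,46] y:[16,67/3] z:[8,52/3] -> hit [16,52/3], descend [7, 10, 17, 26]
    N7 x:[9,24] y:[20,67/3] z:[14,52/3] -> miss, prune
    N10 x:[39,43] y:[16,53/3] z:[29/3,10] -> miss, prune
    N17 x:[34,38] y:[49/3,53/3] z:[26/3,31/3] -> miss, prune
    N26 x:[43,46] y:[52/3,53/3] z:[8,28/3] -> miss, prune
  N22 x:[17,46] y:[26/3,52/3] z:[25/3,13] -> miss, prune

order=[0, 3, 2, 11, 16, 23, 25, 28, 5, 1, 12, 24, 27, 14, 7, 10, 17, 26, 22]  |boxes|=19  |leaves|=1  hit=P6

== RESULT ==
6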